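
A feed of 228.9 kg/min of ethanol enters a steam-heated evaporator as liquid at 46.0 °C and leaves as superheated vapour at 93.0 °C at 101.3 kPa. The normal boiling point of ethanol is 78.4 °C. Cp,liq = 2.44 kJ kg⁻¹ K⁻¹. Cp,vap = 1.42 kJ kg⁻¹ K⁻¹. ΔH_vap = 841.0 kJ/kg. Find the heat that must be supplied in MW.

liquid 46.0→78.4 °C: 79.056 kJ/kg
vaporisation at 78.4 °C: 841 kJ/kg
vapour 78.4→93.0 °C: 20.732 kJ/kg
Δh = 79.056 + 841 + 20.732 = 940.79 kJ/kg
Q = ṁ·Δh = 228.9 kg/min × 940.79 kJ/kg = 215350 kJ/min
|Q| = 3589.1 kW = 3.5891 MW

Q = 3.59 MW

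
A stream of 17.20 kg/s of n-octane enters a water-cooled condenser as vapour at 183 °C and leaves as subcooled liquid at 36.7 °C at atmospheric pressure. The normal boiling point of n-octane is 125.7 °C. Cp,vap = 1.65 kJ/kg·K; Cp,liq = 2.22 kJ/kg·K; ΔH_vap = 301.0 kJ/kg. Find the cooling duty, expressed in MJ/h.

Q_c = 36700 MJ/h

vapour 183→125.7 °C: -94.545 kJ/kg
condensation at 125.7 °C: -301 kJ/kg
liquid 125.7→36.7 °C: -197.58 kJ/kg
Δh = -94.545 + -301 + -197.58 = -593.12 kJ/kg
Q = ṁ·Δh = 17.20 kg/s × -593.12 kJ/kg = -10202 kJ/s
|Q| = 10202 kW = 36726 MJ/h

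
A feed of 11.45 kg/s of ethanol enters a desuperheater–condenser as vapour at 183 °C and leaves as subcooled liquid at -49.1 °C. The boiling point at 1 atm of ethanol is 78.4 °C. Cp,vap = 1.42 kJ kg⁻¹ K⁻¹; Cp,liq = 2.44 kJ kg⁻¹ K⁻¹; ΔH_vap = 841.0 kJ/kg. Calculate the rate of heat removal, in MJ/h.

vapour 183→78.4 °C: -148.53 kJ/kg
condensation at 78.4 °C: -841 kJ/kg
liquid 78.4→-49.1 °C: -311.1 kJ/kg
Δh = -148.53 + -841 + -311.1 = -1300.6 kJ/kg
Q = ṁ·Δh = 11.45 kg/s × -1300.6 kJ/kg = -14892 kJ/s
|Q| = 14892 kW = 53612 MJ/h

Q_c = 53600 MJ/h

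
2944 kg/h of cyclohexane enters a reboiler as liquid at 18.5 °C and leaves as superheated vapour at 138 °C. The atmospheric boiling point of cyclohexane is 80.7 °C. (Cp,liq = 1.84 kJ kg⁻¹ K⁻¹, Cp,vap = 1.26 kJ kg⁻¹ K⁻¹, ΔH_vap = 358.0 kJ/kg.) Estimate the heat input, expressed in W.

Q = 445000 W

liquid 18.5→80.7 °C: 114.45 kJ/kg
vaporisation at 80.7 °C: 358 kJ/kg
vapour 80.7→138 °C: 72.198 kJ/kg
Δh = 114.45 + 358 + 72.198 = 544.65 kJ/kg
Q = ṁ·Δh = 2944 kg/h × 544.65 kJ/kg = 1.6034e+06 kJ/h
|Q| = 445.4 kW = 445400 W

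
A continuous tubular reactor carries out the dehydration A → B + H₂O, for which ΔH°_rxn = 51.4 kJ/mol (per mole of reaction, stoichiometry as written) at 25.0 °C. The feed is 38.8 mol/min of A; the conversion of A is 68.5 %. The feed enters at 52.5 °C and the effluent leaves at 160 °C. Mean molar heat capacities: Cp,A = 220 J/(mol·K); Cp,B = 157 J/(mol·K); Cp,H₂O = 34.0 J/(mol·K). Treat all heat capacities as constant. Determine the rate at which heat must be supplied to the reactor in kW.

Extent of reaction ξ = 0.685 × 38.8 = 26.578 mol/min
Reaction term: ξ·ΔH°_rxn = 26.578 × 51.4 = 1366.1 kJ/min
Sensible, feed 52.5→25 °C: -234.74 kJ/min
Outlet flows (mol/min): A 12.222, B 26.578, H₂O 26.578
Sensible, products 25→160 °C: 1048.3 kJ/min
Q = ΔH = 2179.7 kJ/min = 36.328 kW
Heat supplied = 36.328 kW

Q_in = 36.3 kW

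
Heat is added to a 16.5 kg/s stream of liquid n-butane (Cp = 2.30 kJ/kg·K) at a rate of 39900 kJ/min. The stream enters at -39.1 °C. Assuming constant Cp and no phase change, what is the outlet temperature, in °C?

T_out = -21.6 °C

Q = 39900 kJ/min = 665 kJ/s
ΔT = Q/(ṁ·Cp) = 665/(16.5×2.30) = 17.523 K
T_out = -39.1 + 17.523 = -21.577 °C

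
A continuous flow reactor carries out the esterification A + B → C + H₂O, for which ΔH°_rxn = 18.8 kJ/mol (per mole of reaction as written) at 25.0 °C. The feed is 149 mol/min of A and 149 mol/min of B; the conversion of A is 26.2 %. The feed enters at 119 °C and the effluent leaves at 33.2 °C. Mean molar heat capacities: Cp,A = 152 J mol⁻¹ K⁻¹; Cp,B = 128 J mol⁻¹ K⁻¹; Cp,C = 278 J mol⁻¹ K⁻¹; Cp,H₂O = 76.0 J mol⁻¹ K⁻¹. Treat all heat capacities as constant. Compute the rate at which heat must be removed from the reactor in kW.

Extent of reaction ξ = 0.262 × 149 = 39.038 mol/min
Reaction term: ξ·ΔH°_rxn = 39.038 × 18.8 = 733.91 kJ/min
Sensible, feed 119→25 °C: -3921.7 kJ/min
Outlet flows (mol/min): A 109.96, B 109.96, C 39.038, H₂O 39.038
Sensible, products 25→33.2 °C: 365.79 kJ/min
Q = ΔH = -2822 kJ/min = -47.033 kW
Heat removed = 47.033 kW

Q_out = 47.0 kW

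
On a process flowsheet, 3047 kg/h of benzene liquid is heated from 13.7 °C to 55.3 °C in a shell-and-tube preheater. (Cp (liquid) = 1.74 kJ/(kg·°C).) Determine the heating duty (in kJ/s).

Q = 61.3 kJ/s

Q = ṁ·Cp·ΔT = 3047 × 1.74 × (55.3 − 13.7) = 220550 kJ/h
Converting: 220550 / 3600 s = 61.265 kW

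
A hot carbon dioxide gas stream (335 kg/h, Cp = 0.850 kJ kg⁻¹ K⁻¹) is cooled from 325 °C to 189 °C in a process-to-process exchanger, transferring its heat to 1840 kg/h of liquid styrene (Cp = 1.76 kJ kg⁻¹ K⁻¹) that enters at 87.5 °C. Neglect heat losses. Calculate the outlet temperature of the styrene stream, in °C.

T_c,out = 99.5 °C

Heat released by hot stream: Q = 335 × 0.850 × (325 − 189) = 38726 kJ/h
Energy balance on cold side (adiabatic exchanger): Q = ṁ_c·Cp_c·(T_c,out − T_c,in)
T_c,out = 87.5 + 38726/(1840 × 1.76) = 99.458 °C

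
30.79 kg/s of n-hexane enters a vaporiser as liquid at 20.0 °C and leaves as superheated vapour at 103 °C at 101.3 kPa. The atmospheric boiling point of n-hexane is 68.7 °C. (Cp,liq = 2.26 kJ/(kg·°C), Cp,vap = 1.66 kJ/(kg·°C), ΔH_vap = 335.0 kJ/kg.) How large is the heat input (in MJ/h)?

liquid 20.0→68.7 °C: 110.06 kJ/kg
vaporisation at 68.7 °C: 335 kJ/kg
vapour 68.7→103 °C: 56.938 kJ/kg
Δh = 110.06 + 335 + 56.938 = 502 kJ/kg
Q = ṁ·Δh = 30.79 kg/s × 502 kJ/kg = 15457 kJ/s
|Q| = 15457 kW = 55644 MJ/h

Q = 55600 MJ/h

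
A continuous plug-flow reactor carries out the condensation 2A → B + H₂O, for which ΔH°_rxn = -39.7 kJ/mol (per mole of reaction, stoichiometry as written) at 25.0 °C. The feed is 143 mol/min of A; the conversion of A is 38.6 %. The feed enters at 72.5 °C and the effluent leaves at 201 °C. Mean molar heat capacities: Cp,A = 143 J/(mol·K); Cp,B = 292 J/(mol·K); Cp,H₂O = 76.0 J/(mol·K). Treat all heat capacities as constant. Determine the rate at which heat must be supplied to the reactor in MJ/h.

Q_in = 116 MJ/h

Extent of reaction ξ = 0.386 × 143 / 2 = 27.599 mol/min
Reaction term: ξ·ΔH°_rxn = 27.599 × -39.7 = -1095.7 kJ/min
Sensible, feed 72.5→25 °C: -971.33 kJ/min
Outlet flows (mol/min): A 87.802, B 27.599, H₂O 27.599
Sensible, products 25→201 °C: 3997.3 kJ/min
Q = ΔH = 1930.3 kJ/min = 32.172 kW
Heat supplied = 115.82 MJ/h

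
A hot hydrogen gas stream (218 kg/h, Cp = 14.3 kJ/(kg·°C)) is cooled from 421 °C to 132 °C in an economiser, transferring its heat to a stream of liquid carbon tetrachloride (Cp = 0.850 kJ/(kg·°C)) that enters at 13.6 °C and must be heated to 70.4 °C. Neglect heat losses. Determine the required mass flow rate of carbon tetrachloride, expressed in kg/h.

Heat released by hot stream: Q = 218 × 14.3 × (421 − 132) = 900930 kJ/h
Energy balance on cold side (adiabatic exchanger): Q = ṁ_c·Cp_c·(T_c,out − T_c,in)
ṁ_c = 900930 / [0.850 × (70.4 − 13.6)] = 18660 kg/h

ṁ_c = 18700 kg/h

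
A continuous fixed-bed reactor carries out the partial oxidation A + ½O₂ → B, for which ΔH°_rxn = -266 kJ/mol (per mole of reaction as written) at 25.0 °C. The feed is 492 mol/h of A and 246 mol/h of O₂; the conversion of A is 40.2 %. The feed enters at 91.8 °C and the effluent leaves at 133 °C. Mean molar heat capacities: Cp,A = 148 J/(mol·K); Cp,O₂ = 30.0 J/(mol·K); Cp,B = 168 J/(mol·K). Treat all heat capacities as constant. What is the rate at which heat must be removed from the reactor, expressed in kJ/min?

Extent of reaction ξ = 0.402 × 492 = 197.78 mol/h
Reaction term: ξ·ΔH°_rxn = 197.78 × -266 = -52611 kJ/h
Sensible, feed 91.8→25 °C: -5357.1 kJ/h
Outlet flows (mol/h): A 294.22, O₂ 147.11, B 197.78
Sensible, products 25→133 °C: 8768 kJ/h
Q = ΔH = -49200 kJ/h = -13.667 kW
Heat removed = 819.99 kJ/min

Q_out = 820 kJ/min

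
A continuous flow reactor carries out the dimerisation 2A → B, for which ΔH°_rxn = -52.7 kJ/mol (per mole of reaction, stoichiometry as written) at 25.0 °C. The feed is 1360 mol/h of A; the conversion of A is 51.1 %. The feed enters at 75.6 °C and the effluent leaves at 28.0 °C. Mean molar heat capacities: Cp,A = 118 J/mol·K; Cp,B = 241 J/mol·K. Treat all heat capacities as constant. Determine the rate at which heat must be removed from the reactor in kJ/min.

Extent of reaction ξ = 0.511 × 1360 / 2 = 347.48 mol/h
Reaction term: ξ·ΔH°_rxn = 347.48 × -52.7 = -18312 kJ/h
Sensible, feed 75.6→25 °C: -8120.3 kJ/h
Outlet flows (mol/h): A 665.04, B 347.48
Sensible, products 25→28.0 °C: 486.65 kJ/h
Q = ΔH = -25946 kJ/h = -7.2072 kW
Heat removed = 432.43 kJ/min

Q_out = 432 kJ/min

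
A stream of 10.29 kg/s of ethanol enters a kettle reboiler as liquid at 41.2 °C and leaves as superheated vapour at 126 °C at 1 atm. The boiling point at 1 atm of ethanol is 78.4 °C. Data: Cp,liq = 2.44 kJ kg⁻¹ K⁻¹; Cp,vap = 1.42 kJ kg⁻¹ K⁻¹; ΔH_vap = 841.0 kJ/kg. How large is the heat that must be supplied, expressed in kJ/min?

liquid 41.2→78.4 °C: 90.768 kJ/kg
vaporisation at 78.4 °C: 841 kJ/kg
vapour 78.4→126 °C: 67.592 kJ/kg
Δh = 90.768 + 841 + 67.592 = 999.36 kJ/kg
Q = ṁ·Δh = 10.29 kg/s × 999.36 kJ/kg = 10283 kJ/s
|Q| = 10283 kW = 617000 kJ/min

Q = 617000 kJ/min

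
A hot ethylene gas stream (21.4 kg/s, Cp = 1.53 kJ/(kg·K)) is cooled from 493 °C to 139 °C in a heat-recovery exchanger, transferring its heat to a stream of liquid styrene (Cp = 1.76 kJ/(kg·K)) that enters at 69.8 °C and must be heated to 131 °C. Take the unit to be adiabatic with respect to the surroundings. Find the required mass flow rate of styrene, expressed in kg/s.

Heat released by hot stream: Q = 21.4 × 1.53 × (493 − 139) = 11591 kJ/s
Energy balance on cold side (adiabatic exchanger): Q = ṁ_c·Cp_c·(T_c,out − T_c,in)
ṁ_c = 11591 / [1.76 × (131 − 69.8)] = 107.61 kg/s

ṁ_c = 108 kg/s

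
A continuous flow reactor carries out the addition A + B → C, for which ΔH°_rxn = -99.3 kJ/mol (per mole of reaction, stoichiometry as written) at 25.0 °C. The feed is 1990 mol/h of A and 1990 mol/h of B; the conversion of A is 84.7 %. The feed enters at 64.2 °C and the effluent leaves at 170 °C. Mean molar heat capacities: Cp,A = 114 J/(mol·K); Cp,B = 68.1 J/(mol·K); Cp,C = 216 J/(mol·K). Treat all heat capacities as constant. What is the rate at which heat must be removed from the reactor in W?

Q_out = 33500 W

Extent of reaction ξ = 0.847 × 1990 = 1685.5 mol/h
Reaction term: ξ·ΔH°_rxn = 1685.5 × -99.3 = -167370 kJ/h
Sensible, feed 64.2→25 °C: -14205 kJ/h
Outlet flows (mol/h): A 304.47, B 304.47, C 1685.5
Sensible, products 25→170 °C: 60830 kJ/h
Q = ΔH = -120750 kJ/h = -33.541 kW
Heat removed = 33541 W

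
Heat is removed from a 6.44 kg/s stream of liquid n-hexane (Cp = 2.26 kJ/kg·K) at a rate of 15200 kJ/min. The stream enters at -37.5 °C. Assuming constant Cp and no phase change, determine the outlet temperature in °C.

Q = 15200 kJ/min = 253.33 kJ/s
ΔT = Q/(ṁ·Cp) = 253.33/(6.44×2.26) = 17.406 K
T_out = -37.5 − 17.406 = -54.906 °C

T_out = -54.9 °C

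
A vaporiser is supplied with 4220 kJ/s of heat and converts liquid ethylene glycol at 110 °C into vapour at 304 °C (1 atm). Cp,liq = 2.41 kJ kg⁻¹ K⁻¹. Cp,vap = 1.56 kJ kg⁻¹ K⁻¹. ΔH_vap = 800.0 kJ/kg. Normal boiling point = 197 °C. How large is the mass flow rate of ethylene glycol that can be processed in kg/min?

Δh = 2.41×(197−110) + 800.0 + 1.56×(304−197) = 1176.6 kJ/kg
Q = 4220 kJ/s = 4220 kJ/s = 253200 kJ/min
ṁ = Q/Δh = 253200 / 1176.6 = 215.2 kg/min

ṁ = 215 kg/min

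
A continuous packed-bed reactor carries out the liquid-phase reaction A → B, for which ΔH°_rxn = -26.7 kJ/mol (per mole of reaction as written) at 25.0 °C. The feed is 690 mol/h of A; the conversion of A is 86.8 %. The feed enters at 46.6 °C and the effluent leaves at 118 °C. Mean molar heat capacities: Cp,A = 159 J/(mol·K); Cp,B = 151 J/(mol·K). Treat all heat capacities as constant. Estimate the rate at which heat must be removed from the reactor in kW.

Q_out = 2.39 kW

Extent of reaction ξ = 0.868 × 690 = 598.92 mol/h
Reaction term: ξ·ΔH°_rxn = 598.92 × -26.7 = -15991 kJ/h
Sensible, feed 46.6→25 °C: -2369.7 kJ/h
Outlet flows (mol/h): A 91.08, B 598.92
Sensible, products 25→118 °C: 9757.4 kJ/h
Q = ΔH = -8603.5 kJ/h = -2.3899 kW
Heat removed = 2.3899 kW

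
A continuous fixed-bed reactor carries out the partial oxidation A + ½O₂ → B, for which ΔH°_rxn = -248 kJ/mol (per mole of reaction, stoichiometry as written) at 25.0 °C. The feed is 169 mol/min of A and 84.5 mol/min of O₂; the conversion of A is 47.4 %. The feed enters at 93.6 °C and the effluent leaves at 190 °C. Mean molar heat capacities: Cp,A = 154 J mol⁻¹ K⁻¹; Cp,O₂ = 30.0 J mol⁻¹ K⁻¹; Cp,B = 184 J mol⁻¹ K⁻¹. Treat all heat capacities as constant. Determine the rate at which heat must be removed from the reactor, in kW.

Extent of reaction ξ = 0.474 × 169 = 80.106 mol/min
Reaction term: ξ·ΔH°_rxn = 80.106 × -248 = -19866 kJ/min
Sensible, feed 93.6→25 °C: -1959.3 kJ/min
Outlet flows (mol/min): A 88.894, O₂ 44.447, B 80.106
Sensible, products 25→190 °C: 4910.8 kJ/min
Q = ΔH = -16915 kJ/min = -281.91 kW
Heat removed = 281.91 kW

Q_out = 282 kW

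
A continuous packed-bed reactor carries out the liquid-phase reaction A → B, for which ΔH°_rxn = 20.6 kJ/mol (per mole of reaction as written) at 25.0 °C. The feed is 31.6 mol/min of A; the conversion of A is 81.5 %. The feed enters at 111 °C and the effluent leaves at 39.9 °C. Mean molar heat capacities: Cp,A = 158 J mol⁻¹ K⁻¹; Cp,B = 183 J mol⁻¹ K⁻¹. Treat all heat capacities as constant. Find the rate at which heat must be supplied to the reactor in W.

Q_in = 3090 W

Extent of reaction ξ = 0.815 × 31.6 = 25.754 mol/min
Reaction term: ξ·ΔH°_rxn = 25.754 × 20.6 = 530.53 kJ/min
Sensible, feed 111→25 °C: -429.38 kJ/min
Outlet flows (mol/min): A 5.846, B 25.754
Sensible, products 25→39.9 °C: 83.986 kJ/min
Q = ΔH = 185.14 kJ/min = 3.0856 kW
Heat supplied = 3085.6 W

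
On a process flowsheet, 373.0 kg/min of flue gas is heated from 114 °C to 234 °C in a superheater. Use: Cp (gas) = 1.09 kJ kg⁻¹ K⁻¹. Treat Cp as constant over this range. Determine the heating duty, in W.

Q = 813000 W

Q = ṁ·Cp·ΔT = 373.0 × 1.09 × (234 − 114) = 48788 kJ/min
Converting: 48788 / 60 s = 813.14 kW
Heating duty = 813140 W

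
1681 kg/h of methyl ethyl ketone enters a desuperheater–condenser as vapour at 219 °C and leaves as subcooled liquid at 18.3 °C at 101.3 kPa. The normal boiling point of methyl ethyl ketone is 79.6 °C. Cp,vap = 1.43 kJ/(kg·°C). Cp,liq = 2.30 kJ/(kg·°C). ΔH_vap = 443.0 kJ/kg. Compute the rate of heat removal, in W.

Q_c = 366000 W

vapour 219→79.6 °C: -199.34 kJ/kg
condensation at 79.6 °C: -443 kJ/kg
liquid 79.6→18.3 °C: -140.99 kJ/kg
Δh = -199.34 + -443 + -140.99 = -783.33 kJ/kg
Q = ṁ·Δh = 1681 kg/h × -783.33 kJ/kg = -1.3168e+06 kJ/h
|Q| = 365.77 kW = 365770 W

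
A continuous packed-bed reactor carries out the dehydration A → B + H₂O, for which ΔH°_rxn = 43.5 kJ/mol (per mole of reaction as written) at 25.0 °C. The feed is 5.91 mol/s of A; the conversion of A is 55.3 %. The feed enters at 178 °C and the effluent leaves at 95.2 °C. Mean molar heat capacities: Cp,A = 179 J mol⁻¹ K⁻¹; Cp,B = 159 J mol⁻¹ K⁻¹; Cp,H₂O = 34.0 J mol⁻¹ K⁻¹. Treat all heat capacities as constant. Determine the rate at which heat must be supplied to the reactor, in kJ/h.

Extent of reaction ξ = 0.553 × 5.91 = 3.2682 mol/s
Reaction term: ξ·ΔH°_rxn = 3.2682 × 43.5 = 142.17 kJ/s
Sensible, feed 178→25 °C: -161.86 kJ/s
Outlet flows (mol/s): A 2.6418, B 3.2682, H₂O 3.2682
Sensible, products 25→95.2 °C: 77.476 kJ/s
Q = ΔH = 57.787 kJ/s = 57.787 kW
Heat supplied = 208030 kJ/h

Q_in = 208000 kJ/h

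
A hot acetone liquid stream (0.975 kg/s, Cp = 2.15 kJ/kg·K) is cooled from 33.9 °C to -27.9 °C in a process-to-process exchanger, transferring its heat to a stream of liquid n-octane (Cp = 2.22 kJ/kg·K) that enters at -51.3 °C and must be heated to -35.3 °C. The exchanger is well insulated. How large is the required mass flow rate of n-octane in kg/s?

Heat released by hot stream: Q = 0.975 × 2.15 × (33.9 − -27.9) = 129.55 kJ/s
Energy balance on cold side (adiabatic exchanger): Q = ṁ_c·Cp_c·(T_c,out − T_c,in)
ṁ_c = 129.55 / [2.22 × (-35.3 − -51.3)] = 3.6472 kg/s

ṁ_c = 3.65 kg/s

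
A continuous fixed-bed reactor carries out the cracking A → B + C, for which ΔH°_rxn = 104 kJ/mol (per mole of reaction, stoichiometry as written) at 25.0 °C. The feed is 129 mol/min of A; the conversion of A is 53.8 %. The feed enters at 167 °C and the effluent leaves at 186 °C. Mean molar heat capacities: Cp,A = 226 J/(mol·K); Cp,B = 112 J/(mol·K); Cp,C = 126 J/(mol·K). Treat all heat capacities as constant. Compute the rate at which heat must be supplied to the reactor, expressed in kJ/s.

Extent of reaction ξ = 0.538 × 129 = 69.402 mol/min
Reaction term: ξ·ΔH°_rxn = 69.402 × 104 = 7217.8 kJ/min
Sensible, feed 167→25 °C: -4139.9 kJ/min
Outlet flows (mol/min): A 59.598, B 69.402, C 69.402
Sensible, products 25→186 °C: 4827.9 kJ/min
Q = ΔH = 7905.8 kJ/min = 131.76 kW
Heat supplied = 131.76 kJ/s

Q_in = 132 kJ/s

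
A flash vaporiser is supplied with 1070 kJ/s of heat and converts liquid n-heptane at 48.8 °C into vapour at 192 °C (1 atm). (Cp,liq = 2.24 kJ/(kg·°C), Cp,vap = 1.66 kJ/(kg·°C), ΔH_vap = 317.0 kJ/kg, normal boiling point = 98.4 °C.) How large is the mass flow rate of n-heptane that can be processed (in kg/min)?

Δh = 2.24×(98.4−48.8) + 317.0 + 1.66×(192−98.4) = 583.48 kJ/kg
Q = 1070 kJ/s = 1070 kJ/s = 64200 kJ/min
ṁ = Q/Δh = 64200 / 583.48 = 110.03 kg/min

ṁ = 110 kg/min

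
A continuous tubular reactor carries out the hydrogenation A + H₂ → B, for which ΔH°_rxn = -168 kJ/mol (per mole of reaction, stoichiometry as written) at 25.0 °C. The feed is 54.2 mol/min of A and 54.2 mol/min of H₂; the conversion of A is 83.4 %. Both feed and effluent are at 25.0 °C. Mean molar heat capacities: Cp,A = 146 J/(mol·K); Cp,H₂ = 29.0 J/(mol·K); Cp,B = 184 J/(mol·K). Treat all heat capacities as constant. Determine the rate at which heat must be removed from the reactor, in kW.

Q_out = 127 kW

Extent of reaction ξ = 0.834 × 54.2 = 45.203 mol/min
Reaction term: ξ·ΔH°_rxn = 45.203 × -168 = -7594.1 kJ/min
Q = ΔH = -7594.1 kJ/min = -126.57 kW
Heat removed = 126.57 kW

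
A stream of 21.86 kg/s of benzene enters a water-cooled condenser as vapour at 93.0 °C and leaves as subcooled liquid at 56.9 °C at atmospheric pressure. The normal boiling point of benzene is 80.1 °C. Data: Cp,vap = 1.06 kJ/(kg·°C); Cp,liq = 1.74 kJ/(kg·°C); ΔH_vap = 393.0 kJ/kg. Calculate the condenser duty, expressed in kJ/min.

vapour 93.0→80.1 °C: -13.674 kJ/kg
condensation at 80.1 °C: -393 kJ/kg
liquid 80.1→56.9 °C: -40.368 kJ/kg
Δh = -13.674 + -393 + -40.368 = -447.04 kJ/kg
Q = ṁ·Δh = 21.86 kg/s × -447.04 kJ/kg = -9772.3 kJ/s
|Q| = 9772.3 kW = 586340 kJ/min

Q_c = 586000 kJ/min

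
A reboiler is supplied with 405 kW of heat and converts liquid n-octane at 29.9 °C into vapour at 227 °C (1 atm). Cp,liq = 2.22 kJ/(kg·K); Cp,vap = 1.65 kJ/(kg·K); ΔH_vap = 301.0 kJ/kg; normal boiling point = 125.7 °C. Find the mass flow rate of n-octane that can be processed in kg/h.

Δh = 2.22×(125.7−29.9) + 301.0 + 1.65×(227−125.7) = 680.82 kJ/kg
Q = 405 kW = 405 kJ/s = 1.458e+06 kJ/h
ṁ = Q/Δh = 1.458e+06 / 680.82 = 2141.5 kg/h

ṁ = 2140 kg/h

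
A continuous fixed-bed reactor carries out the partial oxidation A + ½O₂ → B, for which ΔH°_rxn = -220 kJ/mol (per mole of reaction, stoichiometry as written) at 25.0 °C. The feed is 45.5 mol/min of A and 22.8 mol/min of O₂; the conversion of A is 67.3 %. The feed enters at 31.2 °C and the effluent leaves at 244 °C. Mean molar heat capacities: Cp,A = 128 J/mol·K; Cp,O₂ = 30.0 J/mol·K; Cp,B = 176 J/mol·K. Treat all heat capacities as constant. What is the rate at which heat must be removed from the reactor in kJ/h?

Extent of reaction ξ = 0.673 × 45.5 = 30.622 mol/min
Reaction term: ξ·ΔH°_rxn = 30.622 × -220 = -6736.7 kJ/min
Sensible, feed 31.2→25 °C: -40.35 kJ/min
Outlet flows (mol/min): A 14.878, O₂ 7.4893, B 30.622
Sensible, products 25→244 °C: 1646.6 kJ/min
Q = ΔH = -5130.5 kJ/min = -85.509 kW
Heat removed = 307830 kJ/h

Q_out = 308000 kJ/h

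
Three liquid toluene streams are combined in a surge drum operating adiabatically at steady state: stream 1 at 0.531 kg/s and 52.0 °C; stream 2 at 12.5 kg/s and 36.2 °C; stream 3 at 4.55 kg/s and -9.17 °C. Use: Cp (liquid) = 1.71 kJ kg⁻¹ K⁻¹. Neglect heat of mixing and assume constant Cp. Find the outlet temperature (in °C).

Energy balance with Q = 0: Σ ṁᵢCp,ᵢ(T_out − Tᵢ) = 0
T_out = Σ ṁᵢCp,ᵢTᵢ / Σ ṁᵢCp,ᵢ
      = 749.64 / 30.064 = 24.935 °C

T_out = 24.9 °C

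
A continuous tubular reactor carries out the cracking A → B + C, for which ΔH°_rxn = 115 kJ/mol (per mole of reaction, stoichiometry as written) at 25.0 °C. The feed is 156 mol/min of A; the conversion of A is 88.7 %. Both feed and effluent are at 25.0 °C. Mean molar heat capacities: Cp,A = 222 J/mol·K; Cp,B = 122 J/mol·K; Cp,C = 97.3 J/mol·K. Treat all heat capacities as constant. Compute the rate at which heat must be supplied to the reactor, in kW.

Extent of reaction ξ = 0.887 × 156 = 138.37 mol/min
Reaction term: ξ·ΔH°_rxn = 138.37 × 115 = 15913 kJ/min
Q = ΔH = 15913 kJ/min = 265.21 kW
Heat supplied = 265.21 kW

Q_in = 265 kW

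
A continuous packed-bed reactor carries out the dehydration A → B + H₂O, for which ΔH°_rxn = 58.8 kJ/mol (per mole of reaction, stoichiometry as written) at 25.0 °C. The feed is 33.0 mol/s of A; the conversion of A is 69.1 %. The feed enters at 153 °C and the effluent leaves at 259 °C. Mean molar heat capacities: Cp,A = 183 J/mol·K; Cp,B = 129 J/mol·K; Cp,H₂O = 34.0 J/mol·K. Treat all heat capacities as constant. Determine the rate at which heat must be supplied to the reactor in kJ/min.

Extent of reaction ξ = 0.691 × 33.0 = 22.803 mol/s
Reaction term: ξ·ΔH°_rxn = 22.803 × 58.8 = 1340.8 kJ/s
Sensible, feed 153→25 °C: -772.99 kJ/s
Outlet flows (mol/s): A 10.197, B 22.803, H₂O 22.803
Sensible, products 25→259 °C: 1306.4 kJ/s
Q = ΔH = 1874.2 kJ/s = 1874.2 kW
Heat supplied = 112450 kJ/min

Q_in = 112000 kJ/min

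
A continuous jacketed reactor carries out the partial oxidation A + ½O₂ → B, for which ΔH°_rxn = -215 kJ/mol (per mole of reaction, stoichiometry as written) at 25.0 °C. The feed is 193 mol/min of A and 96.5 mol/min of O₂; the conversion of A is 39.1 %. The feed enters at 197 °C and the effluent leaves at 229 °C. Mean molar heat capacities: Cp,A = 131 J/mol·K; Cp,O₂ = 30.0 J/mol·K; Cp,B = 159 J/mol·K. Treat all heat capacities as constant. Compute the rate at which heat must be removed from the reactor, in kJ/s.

Q_out = 252 kJ/s

Extent of reaction ξ = 0.391 × 193 = 75.463 mol/min
Reaction term: ξ·ΔH°_rxn = 75.463 × -215 = -16225 kJ/min
Sensible, feed 197→25 °C: -4846.6 kJ/min
Outlet flows (mol/min): A 117.54, O₂ 58.768, B 75.463
Sensible, products 25→229 °C: 5948.4 kJ/min
Q = ΔH = -15123 kJ/min = -252.05 kW
Heat removed = 252.05 kJ/s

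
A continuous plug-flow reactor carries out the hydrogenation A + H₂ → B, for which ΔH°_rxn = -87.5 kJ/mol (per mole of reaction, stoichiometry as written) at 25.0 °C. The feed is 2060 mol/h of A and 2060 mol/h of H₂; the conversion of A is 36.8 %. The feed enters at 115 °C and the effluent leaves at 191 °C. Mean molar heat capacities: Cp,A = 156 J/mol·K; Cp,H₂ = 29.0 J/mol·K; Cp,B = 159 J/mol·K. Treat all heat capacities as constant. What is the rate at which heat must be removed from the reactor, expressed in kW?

Q_out = 11.3 kW

Extent of reaction ξ = 0.368 × 2060 = 758.08 mol/h
Reaction term: ξ·ΔH°_rxn = 758.08 × -87.5 = -66332 kJ/h
Sensible, feed 115→25 °C: -34299 kJ/h
Outlet flows (mol/h): A 1301.9, H₂ 1301.9, B 758.08
Sensible, products 25→191 °C: 59991 kJ/h
Q = ΔH = -40640 kJ/h = -11.289 kW
Heat removed = 11.289 kW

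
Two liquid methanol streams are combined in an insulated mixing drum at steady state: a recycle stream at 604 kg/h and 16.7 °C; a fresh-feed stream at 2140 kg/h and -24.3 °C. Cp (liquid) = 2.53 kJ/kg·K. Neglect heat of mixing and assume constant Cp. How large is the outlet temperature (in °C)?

Adiabatic, steady state ⇒ Σ ṁᵢCp,ᵢ(T_out − Tᵢ) = 0
T_out = Σ ṁᵢCp,ᵢTᵢ / Σ ṁᵢCp,ᵢ
      = -106050 / 6942.3 = -15.275 °C

T_out = -15.3 °C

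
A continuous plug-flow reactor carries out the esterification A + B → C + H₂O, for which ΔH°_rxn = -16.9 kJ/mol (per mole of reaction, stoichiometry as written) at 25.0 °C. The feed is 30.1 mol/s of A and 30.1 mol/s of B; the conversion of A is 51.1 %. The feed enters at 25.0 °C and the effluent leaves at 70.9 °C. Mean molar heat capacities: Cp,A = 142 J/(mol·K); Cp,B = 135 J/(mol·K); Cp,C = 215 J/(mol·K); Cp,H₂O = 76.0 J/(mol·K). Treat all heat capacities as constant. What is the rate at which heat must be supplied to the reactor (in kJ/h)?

Extent of reaction ξ = 0.511 × 30.1 = 15.381 mol/s
Reaction term: ξ·ΔH°_rxn = 15.381 × -16.9 = -259.94 kJ/s
Sensible, feed 25.0→25 °C: 0 kJ/s
Outlet flows (mol/s): A 14.719, B 14.719, C 15.381, H₂O 15.381
Sensible, products 25→70.9 °C: 392.58 kJ/s
Q = ΔH = 132.64 kJ/s = 132.64 kW
Heat supplied = 477520 kJ/h

Q_in = 478000 kJ/h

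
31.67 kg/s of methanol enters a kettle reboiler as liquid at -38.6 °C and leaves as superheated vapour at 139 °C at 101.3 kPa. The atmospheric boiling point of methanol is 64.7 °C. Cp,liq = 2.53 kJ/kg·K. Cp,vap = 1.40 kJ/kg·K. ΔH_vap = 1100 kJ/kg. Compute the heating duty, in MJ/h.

liquid -38.6→64.7 °C: 261.35 kJ/kg
vaporisation at 64.7 °C: 1100 kJ/kg
vapour 64.7→139 °C: 104.02 kJ/kg
Δh = 261.35 + 1100 + 104.02 = 1465.4 kJ/kg
Q = ṁ·Δh = 31.67 kg/s × 1465.4 kJ/kg = 46408 kJ/s
|Q| = 46408 kW = 167070 MJ/h

Q = 167000 MJ/h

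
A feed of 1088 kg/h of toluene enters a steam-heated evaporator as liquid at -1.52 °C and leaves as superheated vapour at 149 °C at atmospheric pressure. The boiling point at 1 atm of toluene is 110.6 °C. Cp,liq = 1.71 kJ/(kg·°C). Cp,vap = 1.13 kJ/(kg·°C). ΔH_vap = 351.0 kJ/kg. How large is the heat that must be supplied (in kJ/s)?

liquid -1.52→110.6 °C: 191.73 kJ/kg
vaporisation at 110.6 °C: 351 kJ/kg
vapour 110.6→149 °C: 43.392 kJ/kg
Δh = 191.73 + 351 + 43.392 = 586.12 kJ/kg
Q = ṁ·Δh = 1088 kg/h × 586.12 kJ/kg = 637700 kJ/h
|Q| = 177.14 kW

Q = 177 kJ/s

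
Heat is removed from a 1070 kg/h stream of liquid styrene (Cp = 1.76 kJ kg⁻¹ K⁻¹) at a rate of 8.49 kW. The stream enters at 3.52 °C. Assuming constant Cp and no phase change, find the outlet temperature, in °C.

T_out = -12.7 °C

Q = 8.49 kW = 30564 kJ/h
ΔT = Q/(ṁ·Cp) = 30564/(1070×1.76) = 16.23 K
T_out = 3.52 − 16.23 = -12.71 °C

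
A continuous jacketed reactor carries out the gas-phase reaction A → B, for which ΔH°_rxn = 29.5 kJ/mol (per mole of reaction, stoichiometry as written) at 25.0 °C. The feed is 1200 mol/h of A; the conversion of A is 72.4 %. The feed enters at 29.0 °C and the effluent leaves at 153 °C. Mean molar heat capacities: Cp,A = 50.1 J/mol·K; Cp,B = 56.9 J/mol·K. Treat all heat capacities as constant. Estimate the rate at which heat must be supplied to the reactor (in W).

Q_in = 9400 W

Extent of reaction ξ = 0.724 × 1200 = 868.8 mol/h
Reaction term: ξ·ΔH°_rxn = 868.8 × 29.5 = 25630 kJ/h
Sensible, feed 29.0→25 °C: -240.48 kJ/h
Outlet flows (mol/h): A 331.2, B 868.8
Sensible, products 25→153 °C: 8451.6 kJ/h
Q = ΔH = 33841 kJ/h = 9.4002 kW
Heat supplied = 9400.2 W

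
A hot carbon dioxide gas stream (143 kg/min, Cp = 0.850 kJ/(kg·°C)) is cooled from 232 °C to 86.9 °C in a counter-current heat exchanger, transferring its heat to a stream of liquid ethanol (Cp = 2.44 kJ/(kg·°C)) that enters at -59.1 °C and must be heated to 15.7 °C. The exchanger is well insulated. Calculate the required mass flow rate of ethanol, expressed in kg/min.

ṁ_c = 96.6 kg/min

Heat released by hot stream: Q = 143 × 0.850 × (232 − 86.9) = 17637 kJ/min
Energy balance on cold side (adiabatic exchanger): Q = ṁ_c·Cp_c·(T_c,out − T_c,in)
ṁ_c = 17637 / [2.44 × (15.7 − -59.1)] = 96.634 kg/min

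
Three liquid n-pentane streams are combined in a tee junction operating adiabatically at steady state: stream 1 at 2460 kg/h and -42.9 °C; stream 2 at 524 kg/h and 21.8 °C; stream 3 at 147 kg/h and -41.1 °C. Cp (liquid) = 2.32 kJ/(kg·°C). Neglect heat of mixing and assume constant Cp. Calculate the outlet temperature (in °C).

Adiabatic, steady state ⇒ Σ ṁᵢCp,ᵢ(T_out − Tᵢ) = 0
Σ ṁᵢCp,ᵢTᵢ = 2460×2.32×-42.9 + 524×2.32×21.8 + 147×2.32×-41.1 = -232350
Σ ṁᵢCp,ᵢ = 2460×2.32 + 524×2.32 + 147×2.32 = 7263.9
T_out = -232350 / 7263.9 = -31.987 °C

T_out = -32.0 °C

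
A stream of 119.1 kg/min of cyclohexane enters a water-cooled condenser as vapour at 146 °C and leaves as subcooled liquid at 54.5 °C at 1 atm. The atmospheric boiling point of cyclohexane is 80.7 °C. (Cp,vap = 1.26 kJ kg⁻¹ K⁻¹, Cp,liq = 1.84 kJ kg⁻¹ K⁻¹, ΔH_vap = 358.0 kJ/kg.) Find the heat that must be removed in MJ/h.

vapour 146→80.7 °C: -82.278 kJ/kg
condensation at 80.7 °C: -358 kJ/kg
liquid 80.7→54.5 °C: -48.208 kJ/kg
Δh = -82.278 + -358 + -48.208 = -488.49 kJ/kg
Q = ṁ·Δh = 119.1 kg/min × -488.49 kJ/kg = -58179 kJ/min
|Q| = 969.64 kW = 3490.7 MJ/h

Q_c = 3490 MJ/h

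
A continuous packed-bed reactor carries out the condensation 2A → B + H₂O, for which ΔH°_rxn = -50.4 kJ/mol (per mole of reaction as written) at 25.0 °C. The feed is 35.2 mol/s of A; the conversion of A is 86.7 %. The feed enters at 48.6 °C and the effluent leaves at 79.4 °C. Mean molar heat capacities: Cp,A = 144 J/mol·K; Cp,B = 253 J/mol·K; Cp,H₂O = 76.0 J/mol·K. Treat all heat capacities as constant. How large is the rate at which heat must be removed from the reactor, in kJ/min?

Extent of reaction ξ = 0.867 × 35.2 / 2 = 15.259 mol/s
Reaction term: ξ·ΔH°_rxn = 15.259 × -50.4 = -769.06 kJ/s
Sensible, feed 48.6→25 °C: -119.62 kJ/s
Outlet flows (mol/s): A 4.6816, B 15.259, H₂O 15.259
Sensible, products 25→79.4 °C: 309.78 kJ/s
Q = ΔH = -578.91 kJ/s = -578.91 kW
Heat removed = 34735 kJ/min

Q_out = 34700 kJ/min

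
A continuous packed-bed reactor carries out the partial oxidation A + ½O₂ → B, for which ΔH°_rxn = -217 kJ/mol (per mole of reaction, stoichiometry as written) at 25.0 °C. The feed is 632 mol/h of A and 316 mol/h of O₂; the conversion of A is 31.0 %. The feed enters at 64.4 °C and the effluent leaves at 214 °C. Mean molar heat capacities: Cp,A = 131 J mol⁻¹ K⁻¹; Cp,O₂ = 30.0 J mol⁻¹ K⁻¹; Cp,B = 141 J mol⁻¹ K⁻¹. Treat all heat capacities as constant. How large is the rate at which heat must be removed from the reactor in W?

Extent of reaction ξ = 0.310 × 632 = 195.92 mol/h
Reaction term: ξ·ΔH°_rxn = 195.92 × -217 = -42515 kJ/h
Sensible, feed 64.4→25 °C: -3635.5 kJ/h
Outlet flows (mol/h): A 436.08, O₂ 218.04, B 195.92
Sensible, products 25→214 °C: 17254 kJ/h
Q = ΔH = -28896 kJ/h = -8.0266 kW
Heat removed = 8026.6 W

Q_out = 8030 W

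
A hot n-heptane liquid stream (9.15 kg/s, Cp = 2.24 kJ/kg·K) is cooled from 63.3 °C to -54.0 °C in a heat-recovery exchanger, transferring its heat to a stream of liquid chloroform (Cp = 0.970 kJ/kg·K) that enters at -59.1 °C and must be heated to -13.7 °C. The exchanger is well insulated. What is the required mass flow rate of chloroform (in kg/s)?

Heat released by hot stream: Q = 9.15 × 2.24 × (63.3 − -54.0) = 2404.2 kJ/s
Energy balance on cold side (adiabatic exchanger): Q = ṁ_c·Cp_c·(T_c,out − T_c,in)
ṁ_c = 2404.2 / [0.970 × (-13.7 − -59.1)] = 54.593 kg/s

ṁ_c = 54.6 kg/s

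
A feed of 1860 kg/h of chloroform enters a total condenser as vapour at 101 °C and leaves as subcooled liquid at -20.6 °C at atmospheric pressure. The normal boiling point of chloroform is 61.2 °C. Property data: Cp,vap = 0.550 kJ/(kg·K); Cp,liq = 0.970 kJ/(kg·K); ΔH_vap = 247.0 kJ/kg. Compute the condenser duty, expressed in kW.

Q_c = 180 kW

vapour 101→61.2 °C: -21.89 kJ/kg
condensation at 61.2 °C: -247 kJ/kg
liquid 61.2→-20.6 °C: -79.346 kJ/kg
Δh = -21.89 + -247 + -79.346 = -348.24 kJ/kg
Q = ṁ·Δh = 1860 kg/h × -348.24 kJ/kg = -647720 kJ/h
|Q| = 179.92 kW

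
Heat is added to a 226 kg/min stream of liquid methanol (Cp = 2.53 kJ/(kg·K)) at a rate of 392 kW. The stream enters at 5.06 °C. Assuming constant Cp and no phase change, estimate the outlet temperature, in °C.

T_out = 46.2 °C

Q = 392 kW = 23520 kJ/min
ΔT = Q/(ṁ·Cp) = 23520/(226×2.53) = 41.135 K
T_out = 5.06 + 41.135 = 46.195 °C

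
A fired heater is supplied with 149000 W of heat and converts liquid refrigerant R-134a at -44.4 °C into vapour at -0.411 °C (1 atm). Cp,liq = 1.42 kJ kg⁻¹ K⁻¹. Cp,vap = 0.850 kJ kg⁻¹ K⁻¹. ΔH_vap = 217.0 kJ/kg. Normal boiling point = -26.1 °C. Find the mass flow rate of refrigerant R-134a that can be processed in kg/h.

Δh = 1.42×(-26.1−-44.4) + 217.0 + 0.850×(-0.411−-26.1) = 264.82 kJ/kg
Q = 149000 W = 149 kJ/s = 536400 kJ/h
ṁ = Q/Δh = 536400 / 264.82 = 2025.5 kg/h

ṁ = 2030 kg/h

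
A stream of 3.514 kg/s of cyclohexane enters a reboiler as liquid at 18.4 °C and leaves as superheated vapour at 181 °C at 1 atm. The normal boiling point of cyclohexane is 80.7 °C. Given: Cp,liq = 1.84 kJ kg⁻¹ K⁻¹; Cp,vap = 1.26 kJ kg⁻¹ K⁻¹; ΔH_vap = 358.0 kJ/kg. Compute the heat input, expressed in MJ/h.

liquid 18.4→80.7 °C: 114.63 kJ/kg
vaporisation at 80.7 °C: 358 kJ/kg
vapour 80.7→181 °C: 126.38 kJ/kg
Δh = 114.63 + 358 + 126.38 = 599.01 kJ/kg
Q = ṁ·Δh = 3.514 kg/s × 599.01 kJ/kg = 2104.9 kJ/s
|Q| = 2104.9 kW = 7577.7 MJ/h

Q = 7580 MJ/h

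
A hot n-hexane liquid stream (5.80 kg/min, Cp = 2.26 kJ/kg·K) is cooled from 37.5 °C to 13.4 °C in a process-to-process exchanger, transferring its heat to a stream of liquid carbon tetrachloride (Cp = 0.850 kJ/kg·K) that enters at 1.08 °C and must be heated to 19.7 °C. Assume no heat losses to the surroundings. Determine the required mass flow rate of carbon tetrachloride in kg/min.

Heat released by hot stream: Q = 5.80 × 2.26 × (37.5 − 13.4) = 315.9 kJ/min
Energy balance on cold side (adiabatic exchanger): Q = ṁ_c·Cp_c·(T_c,out − T_c,in)
ṁ_c = 315.9 / [0.850 × (19.7 − 1.08)] = 19.96 kg/min

ṁ_c = 20.0 kg/min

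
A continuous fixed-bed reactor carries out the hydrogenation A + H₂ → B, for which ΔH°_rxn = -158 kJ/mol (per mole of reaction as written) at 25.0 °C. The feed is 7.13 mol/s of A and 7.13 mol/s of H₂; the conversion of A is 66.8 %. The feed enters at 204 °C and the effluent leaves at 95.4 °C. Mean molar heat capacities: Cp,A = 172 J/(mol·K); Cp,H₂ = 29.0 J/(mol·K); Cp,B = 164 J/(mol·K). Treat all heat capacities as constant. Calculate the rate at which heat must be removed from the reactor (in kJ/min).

Q_out = 55200 kJ/min

Extent of reaction ξ = 0.668 × 7.13 = 4.7628 mol/s
Reaction term: ξ·ΔH°_rxn = 4.7628 × -158 = -752.53 kJ/s
Sensible, feed 204→25 °C: -256.53 kJ/s
Outlet flows (mol/s): A 2.3672, H₂ 2.3672, B 4.7628
Sensible, products 25→95.4 °C: 88.486 kJ/s
Q = ΔH = -920.57 kJ/s = -920.57 kW
Heat removed = 55234 kJ/min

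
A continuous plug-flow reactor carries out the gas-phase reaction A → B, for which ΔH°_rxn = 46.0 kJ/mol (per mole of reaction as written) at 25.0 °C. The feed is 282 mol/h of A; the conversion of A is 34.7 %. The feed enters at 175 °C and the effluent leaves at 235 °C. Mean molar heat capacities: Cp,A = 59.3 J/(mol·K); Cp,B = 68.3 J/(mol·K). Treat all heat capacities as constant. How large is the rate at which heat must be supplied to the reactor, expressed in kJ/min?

Extent of reaction ξ = 0.347 × 282 = 97.854 mol/h
Reaction term: ξ·ΔH°_rxn = 97.854 × 46.0 = 4501.3 kJ/h
Sensible, feed 175→25 °C: -2508.4 kJ/h
Outlet flows (mol/h): A 184.15, B 97.854
Sensible, products 25→235 °C: 3696.7 kJ/h
Q = ΔH = 5689.6 kJ/h = 1.5804 kW
Heat supplied = 94.826 kJ/min

Q_in = 94.8 kJ/min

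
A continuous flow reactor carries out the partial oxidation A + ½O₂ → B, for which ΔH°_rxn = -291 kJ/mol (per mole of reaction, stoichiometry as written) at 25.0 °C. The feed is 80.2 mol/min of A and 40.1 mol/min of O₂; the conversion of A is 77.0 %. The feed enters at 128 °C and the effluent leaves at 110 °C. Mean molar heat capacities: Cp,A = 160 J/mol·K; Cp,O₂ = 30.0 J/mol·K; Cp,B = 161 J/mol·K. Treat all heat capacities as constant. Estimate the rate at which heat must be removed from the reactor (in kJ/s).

Q_out = 305 kJ/s

Extent of reaction ξ = 0.770 × 80.2 = 61.754 mol/min
Reaction term: ξ·ΔH°_rxn = 61.754 × -291 = -17970 kJ/min
Sensible, feed 128→25 °C: -1445.6 kJ/min
Outlet flows (mol/min): A 18.446, O₂ 9.223, B 61.754
Sensible, products 25→110 °C: 1119.5 kJ/min
Q = ΔH = -18297 kJ/min = -304.94 kW
Heat removed = 304.94 kJ/s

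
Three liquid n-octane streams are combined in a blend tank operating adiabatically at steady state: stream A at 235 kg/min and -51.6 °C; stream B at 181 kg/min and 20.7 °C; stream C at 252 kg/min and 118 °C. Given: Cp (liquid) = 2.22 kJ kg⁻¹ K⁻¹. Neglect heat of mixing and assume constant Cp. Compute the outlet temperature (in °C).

Energy balance with Q = 0: Σ ṁᵢCp,ᵢ(T_out − Tᵢ) = 0
T_out = Σ ṁᵢCp,ᵢTᵢ / Σ ṁᵢCp,ᵢ
      = 47412 / 1483 = 31.971 °C

T_out = 32.0 °C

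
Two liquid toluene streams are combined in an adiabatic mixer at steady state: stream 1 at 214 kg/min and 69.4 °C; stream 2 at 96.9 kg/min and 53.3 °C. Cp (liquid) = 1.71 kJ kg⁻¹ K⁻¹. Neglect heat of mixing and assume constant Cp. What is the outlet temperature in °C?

Adiabatic, steady state ⇒ Σ ṁᵢCp,ᵢ(T_out − Tᵢ) = 0
Σ ṁᵢCp,ᵢTᵢ = 214×1.71×69.4 + 96.9×1.71×53.3 = 34228
Σ ṁᵢCp,ᵢ = 214×1.71 + 96.9×1.71 = 531.64
T_out = 34228 / 531.64 = 64.382 °C

T_out = 64.4 °C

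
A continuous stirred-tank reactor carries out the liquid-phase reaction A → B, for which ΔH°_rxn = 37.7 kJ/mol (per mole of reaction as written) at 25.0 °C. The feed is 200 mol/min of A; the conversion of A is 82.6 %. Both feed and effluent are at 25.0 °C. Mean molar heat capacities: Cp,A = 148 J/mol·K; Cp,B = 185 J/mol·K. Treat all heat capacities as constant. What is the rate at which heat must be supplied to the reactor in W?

Extent of reaction ξ = 0.826 × 200 = 165.2 mol/min
Reaction term: ξ·ΔH°_rxn = 165.2 × 37.7 = 6228 kJ/min
Q = ΔH = 6228 kJ/min = 103.8 kW
Heat supplied = 103800 W

Q_in = 104000 W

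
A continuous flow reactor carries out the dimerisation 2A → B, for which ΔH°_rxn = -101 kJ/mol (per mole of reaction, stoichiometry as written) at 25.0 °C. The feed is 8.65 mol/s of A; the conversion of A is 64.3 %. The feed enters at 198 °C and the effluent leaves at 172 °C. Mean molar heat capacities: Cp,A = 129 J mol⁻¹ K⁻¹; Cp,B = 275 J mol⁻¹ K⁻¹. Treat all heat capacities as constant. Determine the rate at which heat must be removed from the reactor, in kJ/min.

Extent of reaction ξ = 0.643 × 8.65 / 2 = 2.781 mol/s
Reaction term: ξ·ΔH°_rxn = 2.781 × -101 = -280.88 kJ/s
Sensible, feed 198→25 °C: -193.04 kJ/s
Outlet flows (mol/s): A 3.088, B 2.781
Sensible, products 25→172 °C: 170.98 kJ/s
Q = ΔH = -302.94 kJ/s = -302.94 kW
Heat removed = 18176 kJ/min

Q_out = 18200 kJ/min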